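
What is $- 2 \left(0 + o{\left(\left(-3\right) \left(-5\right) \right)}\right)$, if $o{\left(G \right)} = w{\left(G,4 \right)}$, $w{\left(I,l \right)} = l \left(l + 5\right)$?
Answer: $-72$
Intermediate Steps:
$w{\left(I,l \right)} = l \left(5 + l\right)$
$o{\left(G \right)} = 36$ ($o{\left(G \right)} = 4 \left(5 + 4\right) = 4 \cdot 9 = 36$)
$- 2 \left(0 + o{\left(\left(-3\right) \left(-5\right) \right)}\right) = - 2 \left(0 + 36\right) = \left(-2\right) 36 = -72$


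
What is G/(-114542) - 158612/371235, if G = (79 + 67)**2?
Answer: -13040490482/21260999685 ≈ -0.61335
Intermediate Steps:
G = 21316 (G = 146**2 = 21316)
G/(-114542) - 158612/371235 = 21316/(-114542) - 158612/371235 = 21316*(-1/114542) - 158612*1/371235 = -10658/57271 - 158612/371235 = -13040490482/21260999685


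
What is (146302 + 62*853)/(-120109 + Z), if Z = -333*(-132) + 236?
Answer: -199188/75917 ≈ -2.6238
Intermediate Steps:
Z = 44192 (Z = 43956 + 236 = 44192)
(146302 + 62*853)/(-120109 + Z) = (146302 + 62*853)/(-120109 + 44192) = (146302 + 52886)/(-75917) = 199188*(-1/75917) = -199188/75917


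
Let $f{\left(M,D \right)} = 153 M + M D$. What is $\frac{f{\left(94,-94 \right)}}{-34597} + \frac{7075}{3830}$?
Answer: $\frac{44706519}{26501302} \approx 1.687$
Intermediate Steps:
$f{\left(M,D \right)} = 153 M + D M$
$\frac{f{\left(94,-94 \right)}}{-34597} + \frac{7075}{3830} = \frac{94 \left(153 - 94\right)}{-34597} + \frac{7075}{3830} = 94 \cdot 59 \left(- \frac{1}{34597}\right) + 7075 \cdot \frac{1}{3830} = 5546 \left(- \frac{1}{34597}\right) + \frac{1415}{766} = - \frac{5546}{34597} + \frac{1415}{766} = \frac{44706519}{26501302}$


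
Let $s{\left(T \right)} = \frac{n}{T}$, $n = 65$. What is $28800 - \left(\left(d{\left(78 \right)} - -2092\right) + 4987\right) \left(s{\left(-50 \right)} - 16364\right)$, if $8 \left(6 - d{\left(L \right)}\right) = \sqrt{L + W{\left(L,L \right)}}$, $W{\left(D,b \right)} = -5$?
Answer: $\frac{231953901}{2} - \frac{163653 \sqrt{73}}{80} \approx 1.1596 \cdot 10^{8}$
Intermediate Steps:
$d{\left(L \right)} = 6 - \frac{\sqrt{-5 + L}}{8}$ ($d{\left(L \right)} = 6 - \frac{\sqrt{L - 5}}{8} = 6 - \frac{\sqrt{-5 + L}}{8}$)
$s{\left(T \right)} = \frac{65}{T}$
$28800 - \left(\left(d{\left(78 \right)} - -2092\right) + 4987\right) \left(s{\left(-50 \right)} - 16364\right) = 28800 - \left(\left(\left(6 - \frac{\sqrt{-5 + 78}}{8}\right) - -2092\right) + 4987\right) \left(\frac{65}{-50} - 16364\right) = 28800 - \left(\left(\left(6 - \frac{\sqrt{73}}{8}\right) + 2092\right) + 4987\right) \left(65 \left(- \frac{1}{50}\right) - 16364\right) = 28800 - \left(\left(2098 - \frac{\sqrt{73}}{8}\right) + 4987\right) \left(- \frac{13}{10} - 16364\right) = 28800 - \left(7085 - \frac{\sqrt{73}}{8}\right) \left(- \frac{163653}{10}\right) = 28800 - \left(- \frac{231896301}{2} + \frac{163653 \sqrt{73}}{80}\right) = 28800 + \left(\frac{231896301}{2} - \frac{163653 \sqrt{73}}{80}\right) = \frac{231953901}{2} - \frac{163653 \sqrt{73}}{80}$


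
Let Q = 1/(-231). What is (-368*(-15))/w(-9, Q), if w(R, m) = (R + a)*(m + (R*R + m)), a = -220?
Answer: -1275120/4284361 ≈ -0.29762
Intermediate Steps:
Q = -1/231 ≈ -0.0043290
w(R, m) = (-220 + R)*(R² + 2*m) (w(R, m) = (R - 220)*(m + (R*R + m)) = (-220 + R)*(m + (R² + m)) = (-220 + R)*(m + (m + R²)) = (-220 + R)*(R² + 2*m))
(-368*(-15))/w(-9, Q) = (-368*(-15))/((-9)³ - 440*(-1/231) - 220*(-9)² + 2*(-9)*(-1/231)) = 5520/(-729 + 40/21 - 220*81 + 6/77) = 5520/(-729 + 40/21 - 17820 + 6/77) = 5520/(-4284361/231) = 5520*(-231/4284361) = -1275120/4284361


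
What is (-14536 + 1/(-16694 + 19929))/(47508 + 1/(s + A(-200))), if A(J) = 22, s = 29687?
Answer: -1397034797931/4565928084655 ≈ -0.30597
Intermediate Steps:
(-14536 + 1/(-16694 + 19929))/(47508 + 1/(s + A(-200))) = (-14536 + 1/(-16694 + 19929))/(47508 + 1/(29687 + 22)) = (-14536 + 1/3235)/(47508 + 1/29709) = -47023959/(3235*1411415173/29709) = -47023959/3235*29709/1411415173 = -1397034797931/4565928084655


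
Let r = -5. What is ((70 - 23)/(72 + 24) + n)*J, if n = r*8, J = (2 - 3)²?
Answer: -3793/96 ≈ -39.510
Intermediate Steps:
J = 1 (J = (-1)² = 1)
n = -40 (n = -5*8 = -40)
((70 - 23)/(72 + 24) + n)*J = ((70 - 23)/(72 + 24) - 40)*1 = (47/96 - 40)*1 = -3793/96*1 = -3793/96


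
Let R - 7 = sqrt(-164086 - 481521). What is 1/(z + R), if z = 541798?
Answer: 541805/293553303632 - I*sqrt(645607)/293553303632 ≈ 1.8457e-6 - 2.7371e-9*I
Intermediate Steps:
R = 7 + I*sqrt(645607) (R = 7 + sqrt(-164086 - 481521) = 7 + sqrt(-645607) = 7 + I*sqrt(645607) ≈ 7.0 + 803.5*I)
1/(z + R) = 1/(541798 + (7 + I*sqrt(645607))) = 1/(541805 + I*sqrt(645607))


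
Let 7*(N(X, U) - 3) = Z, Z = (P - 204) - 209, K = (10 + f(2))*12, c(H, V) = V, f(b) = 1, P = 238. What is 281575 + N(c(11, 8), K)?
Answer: 281553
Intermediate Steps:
K = 132 (K = (10 + 1)*12 = 11*12 = 132)
Z = -175 (Z = (238 - 204) - 209 = 34 - 209 = -175)
N(X, U) = -22 (N(X, U) = 3 + (1/7)*(-175) = 3 - 25 = -22)
281575 + N(c(11, 8), K) = 281575 - 22 = 281553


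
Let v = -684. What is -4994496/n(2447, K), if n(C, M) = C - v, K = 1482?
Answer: -4994496/3131 ≈ -1595.2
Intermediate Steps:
n(C, M) = 684 + C (n(C, M) = C - 1*(-684) = C + 684 = 684 + C)
-4994496/n(2447, K) = -4994496/(684 + 2447) = -4994496/3131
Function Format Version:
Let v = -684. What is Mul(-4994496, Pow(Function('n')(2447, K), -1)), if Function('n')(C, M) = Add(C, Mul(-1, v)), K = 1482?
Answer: Rational(-4994496, 3131) ≈ -1595.2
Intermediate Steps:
Function('n')(C, M) = Add(684, C) (Function('n')(C, M) = Add(C, Mul(-1, -684)) = Add(C, 684) = Add(684, C))
Mul(-4994496, Pow(Function('n')(2447, K), -1)) = Mul(-4994496, Pow(Add(684, 2447), -1)) = Mul(-4994496, Pow(3131, -1)) = Mul(-4994496, Rational(1, 3131)) = Rational(-4994496, 3131)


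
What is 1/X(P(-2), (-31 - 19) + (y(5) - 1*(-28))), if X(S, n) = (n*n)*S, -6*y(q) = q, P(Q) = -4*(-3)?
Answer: 3/18769 ≈ 0.00015984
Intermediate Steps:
P(Q) = 12
y(q) = -q/6
X(S, n) = S*n² (X(S, n) = n²*S = S*n²)
1/X(P(-2), (-31 - 19) + (y(5) - 1*(-28))) = 1/(12*((-31 - 19) + (-⅙*5 - 1*(-28)))²) = 1/(12*(-50 + (-⅚ + 28))²) = 1/(12*(-50 + 163/6)²) = 1/(12*(-137/6)²) = 1/(12*(18769/36)) = 1/(18769/3) = 3/18769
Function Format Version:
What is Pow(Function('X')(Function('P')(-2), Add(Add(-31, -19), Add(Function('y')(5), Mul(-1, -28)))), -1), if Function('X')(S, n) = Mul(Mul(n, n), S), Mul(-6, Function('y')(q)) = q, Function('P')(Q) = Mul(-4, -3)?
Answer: Rational(3, 18769) ≈ 0.00015984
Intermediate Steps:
Function('P')(Q) = 12
Function('y')(q) = Mul(Rational(-1, 6), q)
Function('X')(S, n) = Mul(S, Pow(n, 2)) (Function('X')(S, n) = Mul(Pow(n, 2), S) = Mul(S, Pow(n, 2)))
Pow(Function('X')(Function('P')(-2), Add(Add(-31, -19), Add(Function('y')(5), Mul(-1, -28)))), -1) = Pow(Mul(12, Pow(Add(Add(-31, -19), Add(Mul(Rational(-1, 6), 5), Mul(-1, -28))), 2)), -1) = Pow(Mul(12, Pow(Add(-50, Add(Rational(-5, 6), 28)), 2)), -1) = Pow(Mul(12, Pow(Add(-50, Rational(163, 6)), 2)), -1) = Pow(Mul(12, Pow(Rational(-137, 6), 2)), -1) = Pow(Mul(12, Rational(18769, 36)), -1) = Pow(Rational(18769, 3), -1) = Rational(3, 18769)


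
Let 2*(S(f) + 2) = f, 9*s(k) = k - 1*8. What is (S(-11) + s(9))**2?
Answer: 17689/324 ≈ 54.596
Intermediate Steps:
s(k) = -8/9 + k/9 (s(k) = (k - 1*8)/9 = (k - 8)/9 = (-8 + k)/9 = -8/9 + k/9)
S(f) = -2 + f/2
(S(-11) + s(9))**2 = ((-2 + (1/2)*(-11)) + (-8/9 + (1/9)*9))**2 = ((-2 - 11/2) + (-8/9 + 1))**2 = (-15/2 + 1/9)**2 = (-133/18)**2 = 17689/324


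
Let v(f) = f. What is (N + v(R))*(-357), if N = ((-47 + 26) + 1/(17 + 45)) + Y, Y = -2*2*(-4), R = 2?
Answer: 66045/62 ≈ 1065.2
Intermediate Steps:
Y = 16 (Y = -4*(-4) = 16)
N = -309/62 (N = ((-47 + 26) + 1/(17 + 45)) + 16 = (-21 + 1/62) + 16 = -1301/62 + 16 = -309/62 ≈ -4.9839)
(N + v(R))*(-357) = (-309/62 + 2)*(-357) = -185/62*(-357) = 66045/62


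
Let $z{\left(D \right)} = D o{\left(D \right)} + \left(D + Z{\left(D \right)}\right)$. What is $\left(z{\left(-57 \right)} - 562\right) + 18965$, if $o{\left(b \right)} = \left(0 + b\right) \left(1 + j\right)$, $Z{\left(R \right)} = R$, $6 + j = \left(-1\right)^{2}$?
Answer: $5293$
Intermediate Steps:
$j = -5$ ($j = -6 + \left(-1\right)^{2} = -6 + 1 = -5$)
$o{\left(b \right)} = - 4 b$ ($o{\left(b \right)} = \left(0 + b\right) \left(1 - 5\right) = b \left(-4\right) = - 4 b$)
$z{\left(D \right)} = - 4 D^{2} + 2 D$ ($z{\left(D \right)} = D \left(- 4 D\right) + \left(D + D\right) = - 4 D^{2} + 2 D$)
$\left(z{\left(-57 \right)} - 562\right) + 18965 = \left(2 \left(-57\right) \left(1 - -114\right) - 562\right) + 18965 = \left(2 \left(-57\right) \left(1 + 114\right) - 562\right) + 18965 = \left(2 \left(-57\right) 115 - 562\right) + 18965 = \left(-13110 - 562\right) + 18965 = -13672 + 18965 = 5293$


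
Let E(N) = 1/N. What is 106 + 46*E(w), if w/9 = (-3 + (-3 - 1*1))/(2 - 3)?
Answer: 6724/63 ≈ 106.73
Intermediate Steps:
w = 63 (w = 9*((-3 + (-3 - 1*1))/(2 - 3)) = 9*((-3 + (-3 - 1))/(-1)) = 9*((-3 - 4)*(-1)) = 9*(-7*(-1)) = 9*7 = 63)
106 + 46*E(w) = 106 + 46/63 = 6724/63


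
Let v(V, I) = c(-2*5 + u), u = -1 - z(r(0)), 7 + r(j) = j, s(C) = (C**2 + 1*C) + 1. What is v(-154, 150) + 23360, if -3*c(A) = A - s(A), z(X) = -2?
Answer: 70162/3 ≈ 23387.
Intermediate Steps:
s(C) = 1 + C + C**2 (s(C) = (C**2 + C) + 1 = (C + C**2) + 1 = 1 + C + C**2)
r(j) = -7 + j
u = 1 (u = -1 - 1*(-2) = -1 + 2 = 1)
c(A) = 1/3 + A**2/3 (c(A) = -(A - (1 + A + A**2))/3 = -(A + (-1 - A - A**2))/3 = -(-1 - A**2)/3 = 1/3 + A**2/3)
v(V, I) = 82/3 (v(V, I) = 1/3 + (-2*5 + 1)**2/3 = 1/3 + (-10 + 1)**2/3 = 1/3 + (1/3)*(-9)**2 = 1/3 + (1/3)*81 = 1/3 + 27 = 82/3)
v(-154, 150) + 23360 = 82/3 + 23360 = 70162/3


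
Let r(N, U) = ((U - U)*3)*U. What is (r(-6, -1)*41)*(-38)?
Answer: 0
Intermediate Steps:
r(N, U) = 0 (r(N, U) = (0*3)*U = 0*U = 0)
(r(-6, -1)*41)*(-38) = (0*41)*(-38) = 0*(-38) = 0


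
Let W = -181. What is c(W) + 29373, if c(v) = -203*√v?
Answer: 29373 - 203*I*√181 ≈ 29373.0 - 2731.1*I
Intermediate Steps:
c(W) + 29373 = -203*I*√181 + 29373 = 29373 - 203*I*√181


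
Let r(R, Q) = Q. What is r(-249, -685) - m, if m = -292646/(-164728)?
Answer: -56565663/82364 ≈ -686.78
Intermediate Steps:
m = 146323/82364 (m = -292646*(-1/164728) = 146323/82364 ≈ 1.7765)
r(-249, -685) - m = -685 - 1*146323/82364 = -685 - 146323/82364 = -56565663/82364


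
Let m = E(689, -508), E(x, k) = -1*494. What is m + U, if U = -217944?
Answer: -218438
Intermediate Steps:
E(x, k) = -494
m = -494
m + U = -494 - 217944 = -218438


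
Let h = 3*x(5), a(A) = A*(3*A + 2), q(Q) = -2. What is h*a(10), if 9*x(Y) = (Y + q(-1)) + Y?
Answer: 2560/3 ≈ 853.33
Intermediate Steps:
x(Y) = -2/9 + 2*Y/9 (x(Y) = ((Y - 2) + Y)/9 = ((-2 + Y) + Y)/9 = (-2 + 2*Y)/9 = -2/9 + 2*Y/9)
a(A) = A*(2 + 3*A)
h = 8/3 (h = 3*(-2/9 + (2/9)*5) = 3*(-2/9 + 10/9) = 3*(8/9) = 8/3 ≈ 2.6667)
h*a(10) = 8*(10*(2 + 3*10))/3 = 8*(10*(2 + 30))/3 = 8*(10*32)/3 = (8/3)*320 = 2560/3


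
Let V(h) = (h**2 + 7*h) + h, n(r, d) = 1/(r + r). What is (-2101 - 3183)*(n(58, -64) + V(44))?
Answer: -350605289/29 ≈ -1.2090e+7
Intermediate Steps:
n(r, d) = 1/(2*r)
V(h) = h**2 + 8*h
(-2101 - 3183)*(n(58, -64) + V(44)) = (-2101 - 3183)*((1/2)/58 + 44*(8 + 44)) = -5284*((1/2)*(1/58) + 44*52) = -5284*(1/116 + 2288) = -5284*265409/116 = -350605289/29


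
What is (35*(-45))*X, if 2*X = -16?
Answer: 12600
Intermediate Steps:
X = -8 (X = (1/2)*(-16) = -8)
(35*(-45))*X = (35*(-45))*(-8) = -1575*(-8) = 12600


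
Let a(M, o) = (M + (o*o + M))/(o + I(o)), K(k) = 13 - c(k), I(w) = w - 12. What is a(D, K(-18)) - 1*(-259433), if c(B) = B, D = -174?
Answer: 12972263/50 ≈ 2.5945e+5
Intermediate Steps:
I(w) = -12 + w
K(k) = 13 - k
a(M, o) = (o² + 2*M)/(-12 + 2*o) (a(M, o) = (M + (o*o + M))/(o + (-12 + o)) = (M + (o² + M))/(-12 + 2*o) = (M + (M + o²))/(-12 + 2*o) = (o² + 2*M)/(-12 + 2*o))
a(D, K(-18)) - 1*(-259433) = (-174 + (13 - 1*(-18))²/2)/(-6 + (13 - 1*(-18))) - 1*(-259433) = (-174 + (13 + 18)²/2)/(-6 + (13 + 18)) + 259433 = (-174 + (½)*31²)/(-6 + 31) + 259433 = (-174 + (½)*961)/25 + 259433 = (-174 + 961/2)/25 + 259433 = (1/25)*(613/2) + 259433 = 613/50 + 259433 = 12972263/50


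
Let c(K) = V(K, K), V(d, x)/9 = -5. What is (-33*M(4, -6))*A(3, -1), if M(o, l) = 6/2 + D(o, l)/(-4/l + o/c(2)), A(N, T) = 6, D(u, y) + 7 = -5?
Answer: 45738/13 ≈ 3518.3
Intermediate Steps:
V(d, x) = -45 (V(d, x) = 9*(-5) = -45)
c(K) = -45
D(u, y) = -12 (D(u, y) = -7 - 5 = -12)
M(o, l) = 3 - 12/(-4/l - o/45) (M(o, l) = 6/2 - 12/(-4/l + o/(-45)) = 6*(1/2) - 12/(-4/l + o*(-1/45)) = 3 - 12/(-4/l - o/45))
(-33*M(4, -6))*A(3, -1) = -99*(180 + 180*(-6) - 6*4)/(180 - 6*4)*6 = -99*(180 - 1080 - 24)/(180 - 24)*6 = -99*(-924)/156*6 = -33*(-231/13)*6 = (7623/13)*6 = 45738/13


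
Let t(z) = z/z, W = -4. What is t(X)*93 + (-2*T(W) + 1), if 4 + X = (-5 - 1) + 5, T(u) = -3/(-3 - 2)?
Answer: 464/5 ≈ 92.800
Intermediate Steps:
T(u) = ⅗ (T(u) = -3/(-5) = -3*(-⅕) = ⅗)
X = -5 (X = -4 + ((-5 - 1) + 5) = -4 + (-6 + 5) = -4 - 1 = -5)
t(z) = 1
t(X)*93 + (-2*T(W) + 1) = 1*93 + (-2*⅗ + 1) = 93 + (-6/5 + 1) = 93 - ⅕ = 464/5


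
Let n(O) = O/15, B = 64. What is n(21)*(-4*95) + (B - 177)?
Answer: -645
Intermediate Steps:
n(O) = O/15 (n(O) = O*(1/15) = O/15)
n(21)*(-4*95) + (B - 177) = ((1/15)*21)*(-4*95) + (64 - 177) = (7/5)*(-380) - 113 = -532 - 113 = -645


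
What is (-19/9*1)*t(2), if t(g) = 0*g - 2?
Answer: 38/9 ≈ 4.2222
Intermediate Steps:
t(g) = -2 (t(g) = 0 - 2 = -2)
(-19/9*1)*t(2) = (-19/9*1)*(-2) = (-19*1/9*1)*(-2) = -19/9*1*(-2) = -19/9*(-2) = 38/9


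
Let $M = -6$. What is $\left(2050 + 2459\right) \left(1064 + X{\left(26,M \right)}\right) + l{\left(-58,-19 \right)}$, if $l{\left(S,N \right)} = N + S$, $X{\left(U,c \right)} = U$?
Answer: $4914733$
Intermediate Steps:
$\left(2050 + 2459\right) \left(1064 + X{\left(26,M \right)}\right) + l{\left(-58,-19 \right)} = \left(2050 + 2459\right) \left(1064 + 26\right) - 77 = 4509 \cdot 1090 - 77 = 4914810 - 77 = 4914733$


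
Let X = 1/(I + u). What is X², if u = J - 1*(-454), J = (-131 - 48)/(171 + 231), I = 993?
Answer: 161604/338159695225 ≈ 4.7789e-7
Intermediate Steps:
J = -179/402 ≈ -0.44527
u = 182329/402 (u = -179/402 - 1*(-454) = -179/402 + 454 = 182329/402 ≈ 453.55)
X = 402/581515 (X = 1/(993 + 182329/402) = 1/(581515/402) = 402/581515 ≈ 0.00069130)
X² = (402/581515)² = 161604/338159695225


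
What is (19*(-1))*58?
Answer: -1102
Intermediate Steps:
(19*(-1))*58 = -19*58 = -1102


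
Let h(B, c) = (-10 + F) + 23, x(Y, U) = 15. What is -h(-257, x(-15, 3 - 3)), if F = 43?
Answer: -56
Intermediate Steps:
h(B, c) = 56 (h(B, c) = (-10 + 43) + 23 = 33 + 23 = 56)
-h(-257, x(-15, 3 - 3)) = -1*56 = -56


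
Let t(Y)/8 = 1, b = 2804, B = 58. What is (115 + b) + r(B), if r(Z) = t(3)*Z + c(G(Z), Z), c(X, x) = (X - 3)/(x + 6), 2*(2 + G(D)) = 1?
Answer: 433015/128 ≈ 3382.9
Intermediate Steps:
G(D) = -3/2 (G(D) = -2 + (½)*1 = -2 + ½ = -3/2)
t(Y) = 8 (t(Y) = 8*1 = 8)
c(X, x) = (-3 + X)/(6 + x)
r(Z) = 8*Z - 9/(2*(6 + Z)) (r(Z) = 8*Z + (-3 - 3/2)/(6 + Z) = 8*Z - 9/2/(6 + Z) = 8*Z - 9/(2*(6 + Z)))
(115 + b) + r(B) = (115 + 2804) + (-9 + 16*58*(6 + 58))/(2*(6 + 58)) = 2919 + (½)*(-9 + 16*58*64)/64 = 2919 + (½)*(1/64)*(-9 + 59392) = 2919 + (½)*(1/64)*59383 = 2919 + 59383/128 = 433015/128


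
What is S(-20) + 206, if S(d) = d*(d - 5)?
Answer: 706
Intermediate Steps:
S(d) = d*(-5 + d)
S(-20) + 206 = -20*(-5 - 20) + 206 = -20*(-25) + 206 = 500 + 206 = 706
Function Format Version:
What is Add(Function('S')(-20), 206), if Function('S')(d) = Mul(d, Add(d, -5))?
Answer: 706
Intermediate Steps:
Function('S')(d) = Mul(d, Add(-5, d))
Add(Function('S')(-20), 206) = Add(Mul(-20, Add(-5, -20)), 206) = Add(Mul(-20, -25), 206) = Add(500, 206) = 706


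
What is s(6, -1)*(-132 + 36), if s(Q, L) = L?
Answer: 96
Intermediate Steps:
s(6, -1)*(-132 + 36) = -(-132 + 36) = -1*(-96) = 96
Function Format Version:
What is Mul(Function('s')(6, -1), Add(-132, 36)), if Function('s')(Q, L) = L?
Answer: 96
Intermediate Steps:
Mul(Function('s')(6, -1), Add(-132, 36)) = Mul(-1, Add(-132, 36)) = Mul(-1, -96) = 96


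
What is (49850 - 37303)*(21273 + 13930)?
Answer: 441692041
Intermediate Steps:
(49850 - 37303)*(21273 + 13930) = 12547*35203 = 441692041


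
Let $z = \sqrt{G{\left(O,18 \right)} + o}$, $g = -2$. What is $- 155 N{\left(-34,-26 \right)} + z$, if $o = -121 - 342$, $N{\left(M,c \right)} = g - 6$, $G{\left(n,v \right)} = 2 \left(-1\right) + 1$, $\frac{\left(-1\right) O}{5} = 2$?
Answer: $1240 + 4 i \sqrt{29} \approx 1240.0 + 21.541 i$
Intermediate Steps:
$O = -10$ ($O = \left(-5\right) 2 = -10$)
$G{\left(n,v \right)} = -1$ ($G{\left(n,v \right)} = -2 + 1 = -1$)
$N{\left(M,c \right)} = -8$ ($N{\left(M,c \right)} = -2 - 6 = -8$)
$o = -463$ ($o = -121 - 342 = -463$)
$z = 4 i \sqrt{29}$ ($z = \sqrt{-1 - 463} = \sqrt{-464} = 4 i \sqrt{29} \approx 21.541 i$)
$- 155 N{\left(-34,-26 \right)} + z = \left(-155\right) \left(-8\right) + 4 i \sqrt{29} = 1240 + 4 i \sqrt{29}$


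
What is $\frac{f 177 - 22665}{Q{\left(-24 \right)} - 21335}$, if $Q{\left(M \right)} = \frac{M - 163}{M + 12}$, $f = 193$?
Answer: $- \frac{137952}{255833} \approx -0.53923$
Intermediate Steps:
$Q{\left(M \right)} = \frac{-163 + M}{12 + M}$
$\frac{f 177 - 22665}{Q{\left(-24 \right)} - 21335} = \frac{193 \cdot 177 - 22665}{\frac{-163 - 24}{12 - 24} - 21335} = \frac{34161 - 22665}{\frac{1}{-12} \left(-187\right) - 21335} = \frac{11496}{\left(- \frac{1}{12}\right) \left(-187\right) - 21335} = \frac{11496}{\frac{187}{12} - 21335} = \frac{11496}{- \frac{255833}{12}} = 11496 \left(- \frac{12}{255833}\right) = - \frac{137952}{255833}$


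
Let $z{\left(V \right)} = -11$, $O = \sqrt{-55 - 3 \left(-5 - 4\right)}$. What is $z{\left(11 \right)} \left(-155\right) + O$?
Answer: $1705 + 2 i \sqrt{7} \approx 1705.0 + 5.2915 i$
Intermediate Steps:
$O = 2 i \sqrt{7}$ ($O = \sqrt{-55 - -27} = \sqrt{-55 + 27} = \sqrt{-28} = 2 i \sqrt{7} \approx 5.2915 i$)
$z{\left(11 \right)} \left(-155\right) + O = \left(-11\right) \left(-155\right) + 2 i \sqrt{7} = 1705 + 2 i \sqrt{7}$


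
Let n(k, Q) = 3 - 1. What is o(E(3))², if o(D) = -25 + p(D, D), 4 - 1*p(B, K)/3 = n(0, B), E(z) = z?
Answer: 361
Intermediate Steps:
n(k, Q) = 2
p(B, K) = 6 (p(B, K) = 12 - 3*2 = 12 - 6 = 6)
o(D) = -19 (o(D) = -25 + 6 = -19)
o(E(3))² = (-19)² = 361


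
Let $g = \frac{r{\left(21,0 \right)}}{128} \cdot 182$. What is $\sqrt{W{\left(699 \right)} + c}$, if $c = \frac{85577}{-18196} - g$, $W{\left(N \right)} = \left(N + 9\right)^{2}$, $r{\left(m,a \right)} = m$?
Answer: $\frac{\sqrt{663817071641617}}{36392} \approx 707.98$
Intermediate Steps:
$W{\left(N \right)} = \left(9 + N\right)^{2}$
$g = \frac{1911}{64}$ ($g = \frac{21}{128} \cdot 182 = \frac{1911}{64} \approx 29.859$)
$c = - \frac{10062371}{291136}$ ($c = \frac{85577}{-18196} - \frac{1911}{64} = 85577 \left(- \frac{1}{18196}\right) - \frac{1911}{64} = - \frac{85577}{18196} - \frac{1911}{64} = - \frac{10062371}{291136} \approx -34.562$)
$\sqrt{W{\left(699 \right)} + c} = \sqrt{\left(9 + 699\right)^{2} - \frac{10062371}{291136}} = \sqrt{708^{2} - \frac{10062371}{291136}} = \sqrt{501264 - \frac{10062371}{291136}} = \sqrt{\frac{145925933533}{291136}} = \frac{\sqrt{663817071641617}}{36392}$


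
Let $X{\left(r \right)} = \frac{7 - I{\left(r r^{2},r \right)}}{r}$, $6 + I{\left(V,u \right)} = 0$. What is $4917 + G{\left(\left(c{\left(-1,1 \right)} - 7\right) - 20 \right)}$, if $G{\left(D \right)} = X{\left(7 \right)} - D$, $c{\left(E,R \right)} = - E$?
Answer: $\frac{34614}{7} \approx 4944.9$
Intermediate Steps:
$I{\left(V,u \right)} = -6$ ($I{\left(V,u \right)} = -6 + 0 = -6$)
$X{\left(r \right)} = \frac{13}{r}$ ($X{\left(r \right)} = \frac{7 - -6}{r} = \frac{7 + 6}{r} = \frac{13}{r}$)
$G{\left(D \right)} = \frac{13}{7} - D$
$4917 + G{\left(\left(c{\left(-1,1 \right)} - 7\right) - 20 \right)} = 4917 + \left(\frac{13}{7} - \left(\left(\left(-1\right) \left(-1\right) - 7\right) - 20\right)\right) = 4917 + \left(\frac{13}{7} - \left(\left(1 - 7\right) - 20\right)\right) = 4917 + \left(\frac{13}{7} - \left(-6 - 20\right)\right) = 4917 + \left(\frac{13}{7} - -26\right) = 4917 + \left(\frac{13}{7} + 26\right) = 4917 + \frac{195}{7} = \frac{34614}{7}$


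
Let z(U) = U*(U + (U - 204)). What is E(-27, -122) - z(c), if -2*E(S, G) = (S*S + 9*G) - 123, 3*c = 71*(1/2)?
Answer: 42839/18 ≈ 2379.9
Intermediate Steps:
c = 71/6 (c = (71*(1/2))/3 = (71*(1*(½)))/3 = (71*(½))/3 = (⅓)*(71/2) = 71/6 ≈ 11.833)
E(S, G) = 123/2 - 9*G/2 - S²/2 (E(S, G) = -((S*S + 9*G) - 123)/2 = -((S² + 9*G) - 123)/2 = -(-123 + S² + 9*G)/2 = 123/2 - 9*G/2 - S²/2)
z(U) = U*(-204 + 2*U) (z(U) = U*(U + (-204 + U)) = U*(-204 + 2*U))
E(-27, -122) - z(c) = (123/2 - 9/2*(-122) - ½*(-27)²) - 2*71*(-102 + 71/6)/6 = (123/2 + 549 - ½*729) - 2*71*(-541)/(6*6) = (123/2 + 549 - 729/2) - 1*(-38411/18) = 246 + 38411/18 = 42839/18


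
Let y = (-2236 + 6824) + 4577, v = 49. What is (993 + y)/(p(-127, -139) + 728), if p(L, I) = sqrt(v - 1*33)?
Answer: 1693/122 ≈ 13.877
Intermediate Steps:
p(L, I) = 4 (p(L, I) = sqrt(49 - 1*33) = sqrt(49 - 33) = sqrt(16) = 4)
y = 9165 (y = 4588 + 4577 = 9165)
(993 + y)/(p(-127, -139) + 728) = (993 + 9165)/(4 + 728) = 10158/732 = 10158*(1/732) = 1693/122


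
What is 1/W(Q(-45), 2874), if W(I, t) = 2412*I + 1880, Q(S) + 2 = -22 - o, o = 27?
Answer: -1/121132 ≈ -8.2555e-6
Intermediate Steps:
Q(S) = -51 (Q(S) = -2 + (-22 - 1*27) = -2 + (-22 - 27) = -2 - 49 = -51)
W(I, t) = 1880 + 2412*I
1/W(Q(-45), 2874) = 1/(1880 + 2412*(-51)) = 1/(1880 - 123012) = 1/(-121132) = -1/121132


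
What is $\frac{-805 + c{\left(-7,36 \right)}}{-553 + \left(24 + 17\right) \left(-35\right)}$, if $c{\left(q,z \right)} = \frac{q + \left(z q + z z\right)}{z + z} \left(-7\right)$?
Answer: $\frac{9317}{20448} \approx 0.45564$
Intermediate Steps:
$c{\left(q,z \right)} = - \frac{7 \left(q + z^{2} + q z\right)}{2 z}$ ($c{\left(q,z \right)} = \frac{q + \left(q z + z^{2}\right)}{2 z} \left(-7\right) = \left(q + \left(z^{2} + q z\right)\right) \frac{1}{2 z} \left(-7\right) = \left(q + z^{2} + q z\right) \frac{1}{2 z} \left(-7\right) = \frac{q + z^{2} + q z}{2 z} \left(-7\right) = - \frac{7 \left(q + z^{2} + q z\right)}{2 z}$)
$\frac{-805 + c{\left(-7,36 \right)}}{-553 + \left(24 + 17\right) \left(-35\right)} = \frac{-805 + \frac{7 \left(\left(-1\right) \left(-7\right) - 36 \left(-7 + 36\right)\right)}{2 \cdot 36}}{-553 + \left(24 + 17\right) \left(-35\right)} = \frac{-805 + \frac{7}{2} \cdot \frac{1}{36} \left(7 - 36 \cdot 29\right)}{-553 + 41 \left(-35\right)} = \frac{-805 + \frac{7}{2} \cdot \frac{1}{36} \left(7 - 1044\right)}{-553 - 1435} = \frac{-805 + \frac{7}{2} \cdot \frac{1}{36} \left(-1037\right)}{-1988} = \left(-805 - \frac{7259}{72}\right) \left(- \frac{1}{1988}\right) = \left(- \frac{65219}{72}\right) \left(- \frac{1}{1988}\right) = \frac{9317}{20448}$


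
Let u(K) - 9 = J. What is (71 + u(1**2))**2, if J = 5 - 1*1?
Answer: 7056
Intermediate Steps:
J = 4 (J = 5 - 1 = 4)
u(K) = 13 (u(K) = 9 + 4 = 13)
(71 + u(1**2))**2 = (71 + 13)**2 = 84**2 = 7056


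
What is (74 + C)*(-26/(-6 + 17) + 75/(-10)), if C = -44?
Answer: -3255/11 ≈ -295.91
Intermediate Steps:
(74 + C)*(-26/(-6 + 17) + 75/(-10)) = (74 - 44)*(-26/(-6 + 17) + 75/(-10)) = 30*(-26/11 + 75*(-1/10)) = 30*(-26*1/11 - 15/2) = 30*(-26/11 - 15/2) = 30*(-217/22) = -3255/11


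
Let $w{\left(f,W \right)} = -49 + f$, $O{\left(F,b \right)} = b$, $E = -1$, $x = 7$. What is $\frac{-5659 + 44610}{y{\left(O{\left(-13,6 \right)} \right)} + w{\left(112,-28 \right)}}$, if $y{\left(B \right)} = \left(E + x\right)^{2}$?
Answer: $\frac{3541}{9} \approx 393.44$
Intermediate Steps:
$y{\left(B \right)} = 36$ ($y{\left(B \right)} = \left(-1 + 7\right)^{2} = 6^{2} = 36$)
$\frac{-5659 + 44610}{y{\left(O{\left(-13,6 \right)} \right)} + w{\left(112,-28 \right)}} = \frac{-5659 + 44610}{36 + \left(-49 + 112\right)} = \frac{38951}{36 + 63} = \frac{38951}{99} = 38951 \cdot \frac{1}{99} = \frac{3541}{9}$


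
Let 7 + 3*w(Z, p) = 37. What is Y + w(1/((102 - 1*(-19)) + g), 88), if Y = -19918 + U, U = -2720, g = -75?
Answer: -22628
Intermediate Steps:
w(Z, p) = 10 (w(Z, p) = -7/3 + (1/3)*37 = -7/3 + 37/3 = 10)
Y = -22638 (Y = -19918 - 2720 = -22638)
Y + w(1/((102 - 1*(-19)) + g), 88) = -22638 + 10 = -22628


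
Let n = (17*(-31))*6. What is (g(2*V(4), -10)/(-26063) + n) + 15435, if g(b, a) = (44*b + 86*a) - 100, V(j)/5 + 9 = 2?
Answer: 319875239/26063 ≈ 12273.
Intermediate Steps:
n = -3162 (n = -527*6 = -3162)
V(j) = -35 (V(j) = -45 + 5*2 = -45 + 10 = -35)
g(b, a) = -100 + 44*b + 86*a
(g(2*V(4), -10)/(-26063) + n) + 15435 = ((-100 + 44*(2*(-35)) + 86*(-10))/(-26063) - 3162) + 15435 = ((-100 + 44*(-70) - 860)*(-1/26063) - 3162) + 15435 = ((-100 - 3080 - 860)*(-1/26063) - 3162) + 15435 = (-4040*(-1/26063) - 3162) + 15435 = (4040/26063 - 3162) + 15435 = -82407166/26063 + 15435 = 319875239/26063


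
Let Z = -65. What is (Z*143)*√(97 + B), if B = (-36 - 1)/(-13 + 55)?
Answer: -9295*√169554/42 ≈ -91129.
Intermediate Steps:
B = -37/42 ≈ -0.88095
(Z*143)*√(97 + B) = (-65*143)*√(97 - 37/42) = -9295*√169554/42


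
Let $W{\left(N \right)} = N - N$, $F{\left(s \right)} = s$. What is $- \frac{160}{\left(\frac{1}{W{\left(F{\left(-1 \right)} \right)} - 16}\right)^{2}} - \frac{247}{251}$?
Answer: $- \frac{10281207}{251} \approx -40961.0$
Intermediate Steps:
$W{\left(N \right)} = 0$
$- \frac{160}{\left(\frac{1}{W{\left(F{\left(-1 \right)} \right)} - 16}\right)^{2}} - \frac{247}{251} = - \frac{160}{\left(\frac{1}{0 - 16}\right)^{2}} - \frac{247}{251} = - \frac{160}{\left(\frac{1}{-16}\right)^{2}} - \frac{247}{251} = - \frac{160}{\left(- \frac{1}{16}\right)^{2}} - \frac{247}{251} = - 160 \frac{1}{\frac{1}{256}} - \frac{247}{251} = \left(-160\right) 256 - \frac{247}{251} = -40960 - \frac{247}{251} = - \frac{10281207}{251}$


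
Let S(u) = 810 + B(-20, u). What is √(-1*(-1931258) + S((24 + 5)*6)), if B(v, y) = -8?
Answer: 2*√483015 ≈ 1390.0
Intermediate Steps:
S(u) = 802 (S(u) = 810 - 8 = 802)
√(-1*(-1931258) + S((24 + 5)*6)) = √(-1*(-1931258) + 802) = √(1931258 + 802) = √1932060 = 2*√483015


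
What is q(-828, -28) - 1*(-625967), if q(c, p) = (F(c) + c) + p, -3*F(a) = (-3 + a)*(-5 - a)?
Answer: 853082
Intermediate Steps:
F(a) = -(-5 - a)*(-3 + a)/3 (F(a) = -(-3 + a)*(-5 - a)/3 = -(-5 - a)*(-3 + a)/3)
q(c, p) = -5 + p + c²/3 + 5*c/3 (q(c, p) = ((-5 + c²/3 + 2*c/3) + c) + p = (-5 + c²/3 + 5*c/3) + p = -5 + p + c²/3 + 5*c/3)
q(-828, -28) - 1*(-625967) = (-5 - 28 + (⅓)*(-828)² + (5/3)*(-828)) - 1*(-625967) = (-5 - 28 + (⅓)*685584 - 1380) + 625967 = (-5 - 28 + 228528 - 1380) + 625967 = 227115 + 625967 = 853082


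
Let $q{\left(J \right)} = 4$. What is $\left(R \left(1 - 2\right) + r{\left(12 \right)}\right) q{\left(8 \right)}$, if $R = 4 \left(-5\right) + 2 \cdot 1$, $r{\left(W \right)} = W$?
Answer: $120$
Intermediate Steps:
$R = -18$ ($R = -20 + 2 = -18$)
$\left(R \left(1 - 2\right) + r{\left(12 \right)}\right) q{\left(8 \right)} = \left(- 18 \left(1 - 2\right) + 12\right) 4 = \left(\left(-18\right) \left(-1\right) + 12\right) 4 = \left(18 + 12\right) 4 = 30 \cdot 4 = 120$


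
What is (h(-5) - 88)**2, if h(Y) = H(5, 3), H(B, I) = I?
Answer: 7225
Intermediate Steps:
h(Y) = 3
(h(-5) - 88)**2 = (3 - 88)**2 = (-85)**2 = 7225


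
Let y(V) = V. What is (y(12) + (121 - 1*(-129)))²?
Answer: 68644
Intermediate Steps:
(y(12) + (121 - 1*(-129)))² = (12 + (121 - 1*(-129)))² = (12 + (121 + 129))² = (12 + 250)² = 262² = 68644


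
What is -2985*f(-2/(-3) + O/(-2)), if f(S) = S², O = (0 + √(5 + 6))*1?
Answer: -114425/12 + 1990*√11 ≈ -2935.3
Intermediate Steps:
O = √11 (O = (0 + √11)*1 = √11*1 = √11 ≈ 3.3166)
-2985*f(-2/(-3) + O/(-2)) = -2985*(-2/(-3) + √11/(-2))² = -2985*(-2*(-⅓) + √11*(-½))² = -2985*(⅔ - √11/2)²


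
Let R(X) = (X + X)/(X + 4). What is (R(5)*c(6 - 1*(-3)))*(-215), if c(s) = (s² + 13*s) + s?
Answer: -49450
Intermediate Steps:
c(s) = s² + 14*s
R(X) = 2*X/(4 + X) (R(X) = (2*X)/(4 + X) = 2*X/(4 + X))
(R(5)*c(6 - 1*(-3)))*(-215) = ((2*5/(4 + 5))*((6 - 1*(-3))*(14 + (6 - 1*(-3)))))*(-215) = ((2*5/9)*((6 + 3)*(14 + (6 + 3))))*(-215) = ((2*5*(⅑))*(9*(14 + 9)))*(-215) = (10*(9*23)/9)*(-215) = ((10/9)*207)*(-215) = 230*(-215) = -49450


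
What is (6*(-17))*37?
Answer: -3774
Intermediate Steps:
(6*(-17))*37 = -102*37 = -3774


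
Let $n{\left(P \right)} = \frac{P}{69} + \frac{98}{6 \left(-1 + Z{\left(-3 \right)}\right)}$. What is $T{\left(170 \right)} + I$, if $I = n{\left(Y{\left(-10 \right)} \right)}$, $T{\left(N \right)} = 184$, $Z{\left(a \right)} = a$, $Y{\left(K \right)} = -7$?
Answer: $\frac{16543}{92} \approx 179.82$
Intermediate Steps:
$n{\left(P \right)} = - \frac{49}{12} + \frac{P}{69}$ ($n{\left(P \right)} = \frac{P}{69} + \frac{98}{6 \left(-1 - 3\right)} = P \frac{1}{69} + \frac{98}{6 \left(-4\right)} = \frac{P}{69} + \frac{98}{-24} = \frac{P}{69} + 98 \left(- \frac{1}{24}\right) = \frac{P}{69} - \frac{49}{12} = - \frac{49}{12} + \frac{P}{69}$)
$I = - \frac{385}{92}$ ($I = - \frac{49}{12} + \frac{1}{69} \left(-7\right) = - \frac{49}{12} - \frac{7}{69} = - \frac{385}{92} \approx -4.1848$)
$T{\left(170 \right)} + I = 184 - \frac{385}{92} = \frac{16543}{92}$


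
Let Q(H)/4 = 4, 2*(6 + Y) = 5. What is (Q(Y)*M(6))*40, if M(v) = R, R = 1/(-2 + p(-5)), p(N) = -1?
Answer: -640/3 ≈ -213.33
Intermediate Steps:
Y = -7/2 (Y = -6 + (½)*5 = -6 + 5/2 = -7/2 ≈ -3.5000)
Q(H) = 16 (Q(H) = 4*4 = 16)
R = -⅓ (R = 1/(-2 - 1) = 1/(-3) = -⅓ ≈ -0.33333)
M(v) = -⅓
(Q(Y)*M(6))*40 = (16*(-⅓))*40 = -16/3*40 = -640/3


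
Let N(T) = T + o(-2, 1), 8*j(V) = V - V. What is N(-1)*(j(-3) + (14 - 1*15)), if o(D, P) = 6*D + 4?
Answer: 9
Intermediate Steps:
o(D, P) = 4 + 6*D
j(V) = 0 (j(V) = (V - V)/8 = (1/8)*0 = 0)
N(T) = -8 + T (N(T) = T + (4 + 6*(-2)) = T + (4 - 12) = T - 8 = -8 + T)
N(-1)*(j(-3) + (14 - 1*15)) = (-8 - 1)*(0 + (14 - 1*15)) = -9*(0 + (14 - 15)) = -9*(0 - 1) = -9*(-1) = 9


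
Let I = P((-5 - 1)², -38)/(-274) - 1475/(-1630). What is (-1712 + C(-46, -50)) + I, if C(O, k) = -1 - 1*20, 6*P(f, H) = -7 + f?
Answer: -464157713/267972 ≈ -1732.1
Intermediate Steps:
P(f, H) = -7/6 + f/6 (P(f, H) = (-7 + f)/6 = -7/6 + f/6)
C(O, k) = -21 (C(O, k) = -1 - 20 = -21)
I = 237763/267972 (I = (-7/6 + (-5 - 1)²/6)/(-274) - 1475/(-1630) = (-7/6 + (⅙)*(-6)²)*(-1/274) - 1475*(-1/1630) = (-7/6 + (⅙)*36)*(-1/274) + 295/326 = (-7/6 + 6)*(-1/274) + 295/326 = (29/6)*(-1/274) + 295/326 = -29/1644 + 295/326 = 237763/267972 ≈ 0.88727)
(-1712 + C(-46, -50)) + I = (-1712 - 21) + 237763/267972 = -1733 + 237763/267972 = -464157713/267972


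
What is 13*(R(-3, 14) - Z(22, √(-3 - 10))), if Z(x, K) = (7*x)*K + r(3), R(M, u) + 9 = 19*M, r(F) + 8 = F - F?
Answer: -754 - 2002*I*√13 ≈ -754.0 - 7218.3*I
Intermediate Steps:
r(F) = -8 (r(F) = -8 + (F - F) = -8 + 0 = -8)
R(M, u) = -9 + 19*M
Z(x, K) = -8 + 7*K*x (Z(x, K) = (7*x)*K - 8 = 7*K*x - 8 = -8 + 7*K*x)
13*(R(-3, 14) - Z(22, √(-3 - 10))) = 13*((-9 + 19*(-3)) - (-8 + 7*√(-3 - 10)*22)) = 13*((-9 - 57) - (-8 + 7*√(-13)*22)) = 13*(-66 - (-8 + 7*(I*√13)*22)) = 13*(-66 - (-8 + 154*I*√13)) = 13*(-66 + (8 - 154*I*√13)) = 13*(-58 - 154*I*√13) = -754 - 2002*I*√13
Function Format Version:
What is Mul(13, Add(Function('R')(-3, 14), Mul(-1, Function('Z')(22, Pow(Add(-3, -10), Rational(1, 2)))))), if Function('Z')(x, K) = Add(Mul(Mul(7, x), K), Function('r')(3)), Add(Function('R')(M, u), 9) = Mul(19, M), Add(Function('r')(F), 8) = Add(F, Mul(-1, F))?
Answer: Add(-754, Mul(-2002, I, Pow(13, Rational(1, 2)))) ≈ Add(-754.00, Mul(-7218.3, I))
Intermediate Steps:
Function('r')(F) = -8 (Function('r')(F) = Add(-8, Add(F, Mul(-1, F))) = Add(-8, 0) = -8)
Function('R')(M, u) = Add(-9, Mul(19, M))
Function('Z')(x, K) = Add(-8, Mul(7, K, x)) (Function('Z')(x, K) = Add(Mul(Mul(7, x), K), -8) = Add(Mul(7, K, x), -8) = Add(-8, Mul(7, K, x)))
Mul(13, Add(Function('R')(-3, 14), Mul(-1, Function('Z')(22, Pow(Add(-3, -10), Rational(1, 2)))))) = Mul(13, Add(Add(-9, Mul(19, -3)), Mul(-1, Add(-8, Mul(7, Pow(Add(-3, -10), Rational(1, 2)), 22))))) = Mul(13, Add(Add(-9, -57), Mul(-1, Add(-8, Mul(7, Pow(-13, Rational(1, 2)), 22))))) = Mul(13, Add(-66, Mul(-1, Add(-8, Mul(7, Mul(I, Pow(13, Rational(1, 2))), 22))))) = Mul(13, Add(-66, Mul(-1, Add(-8, Mul(154, I, Pow(13, Rational(1, 2))))))) = Mul(13, Add(-66, Add(8, Mul(-154, I, Pow(13, Rational(1, 2)))))) = Mul(13, Add(-58, Mul(-154, I, Pow(13, Rational(1, 2))))) = Add(-754, Mul(-2002, I, Pow(13, Rational(1, 2))))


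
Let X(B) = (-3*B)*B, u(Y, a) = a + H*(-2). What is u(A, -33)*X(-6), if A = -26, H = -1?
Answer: 3348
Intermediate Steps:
u(Y, a) = 2 + a (u(Y, a) = a - 1*(-2) = a + 2 = 2 + a)
X(B) = -3*B²
u(A, -33)*X(-6) = (2 - 33)*(-3*(-6)²) = -(-93)*36 = -31*(-108) = 3348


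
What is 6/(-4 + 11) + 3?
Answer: 27/7 ≈ 3.8571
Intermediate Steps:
6/(-4 + 11) + 3 = 6/7 + 3 = 27/7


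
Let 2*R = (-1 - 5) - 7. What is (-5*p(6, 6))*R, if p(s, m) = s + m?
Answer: 390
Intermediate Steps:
p(s, m) = m + s
R = -13/2 (R = ((-1 - 5) - 7)/2 = (-6 - 7)/2 = (½)*(-13) = -13/2 ≈ -6.5000)
(-5*p(6, 6))*R = -5*(6 + 6)*(-13/2) = -5*12*(-13/2) = -60*(-13/2) = 390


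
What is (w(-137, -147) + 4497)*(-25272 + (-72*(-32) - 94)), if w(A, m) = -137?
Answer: -100550320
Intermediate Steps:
(w(-137, -147) + 4497)*(-25272 + (-72*(-32) - 94)) = (-137 + 4497)*(-25272 + (-72*(-32) - 94)) = 4360*(-25272 + (2304 - 94)) = 4360*(-25272 + 2210) = 4360*(-23062) = -100550320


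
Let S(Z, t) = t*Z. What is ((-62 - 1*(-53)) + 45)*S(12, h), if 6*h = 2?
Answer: 144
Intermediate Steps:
h = 1/3 (h = (1/6)*2 = 1/3 ≈ 0.33333)
S(Z, t) = Z*t
((-62 - 1*(-53)) + 45)*S(12, h) = ((-62 - 1*(-53)) + 45)*(12*(1/3)) = ((-62 + 53) + 45)*4 = (-9 + 45)*4 = 36*4 = 144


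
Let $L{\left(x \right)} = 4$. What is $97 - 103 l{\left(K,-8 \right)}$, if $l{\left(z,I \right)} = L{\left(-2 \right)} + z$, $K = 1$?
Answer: $-418$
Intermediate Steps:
$l{\left(z,I \right)} = 4 + z$
$97 - 103 l{\left(K,-8 \right)} = 97 - 103 \left(4 + 1\right) = 97 - 515 = -418$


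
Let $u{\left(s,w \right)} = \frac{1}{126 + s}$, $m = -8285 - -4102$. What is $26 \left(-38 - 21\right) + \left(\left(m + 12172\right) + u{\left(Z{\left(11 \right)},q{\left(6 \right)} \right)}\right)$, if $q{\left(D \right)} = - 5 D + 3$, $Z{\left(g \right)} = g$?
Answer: $\frac{884336}{137} \approx 6455.0$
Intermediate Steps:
$q{\left(D \right)} = 3 - 5 D$
$m = -4183$ ($m = -8285 + 4102 = -4183$)
$26 \left(-38 - 21\right) + \left(\left(m + 12172\right) + u{\left(Z{\left(11 \right)},q{\left(6 \right)} \right)}\right) = 26 \left(-38 - 21\right) + \left(\left(-4183 + 12172\right) + \frac{1}{126 + 11}\right) = 26 \left(-59\right) + \left(7989 + \frac{1}{137}\right) = -1534 + \left(7989 + \frac{1}{137}\right) = -1534 + \frac{1094494}{137} = \frac{884336}{137}$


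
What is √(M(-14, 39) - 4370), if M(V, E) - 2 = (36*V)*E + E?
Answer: 3*I*√2665 ≈ 154.87*I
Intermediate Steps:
M(V, E) = 2 + E + 36*E*V (M(V, E) = 2 + ((36*V)*E + E) = 2 + (36*E*V + E) = 2 + (E + 36*E*V) = 2 + E + 36*E*V)
√(M(-14, 39) - 4370) = √((2 + 39 + 36*39*(-14)) - 4370) = √((2 + 39 - 19656) - 4370) = √(-19615 - 4370) = √(-23985) = 3*I*√2665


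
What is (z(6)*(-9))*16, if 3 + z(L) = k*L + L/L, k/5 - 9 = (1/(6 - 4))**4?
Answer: -38862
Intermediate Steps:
k = 725/16 (k = 45 + 5*(1/(6 - 4))**4 = 45 + 5*(1/2)**4 = 45 + 5*(1/16) = 45 + 5/16 = 725/16 ≈ 45.313)
z(L) = -2 + 725*L/16 (z(L) = -3 + (725*L/16 + L/L) = -3 + (725*L/16 + 1) = -3 + (1 + 725*L/16) = -2 + 725*L/16)
(z(6)*(-9))*16 = ((-2 + (725/16)*6)*(-9))*16 = ((-2 + 2175/8)*(-9))*16 = ((2159/8)*(-9))*16 = -19431/8*16 = -38862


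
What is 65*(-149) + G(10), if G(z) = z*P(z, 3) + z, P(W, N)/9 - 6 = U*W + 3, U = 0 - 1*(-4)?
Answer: -5265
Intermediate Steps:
U = 4 (U = 0 + 4 = 4)
P(W, N) = 81 + 36*W (P(W, N) = 54 + 9*(4*W + 3) = 54 + 9*(3 + 4*W) = 54 + (27 + 36*W) = 81 + 36*W)
G(z) = z + z*(81 + 36*z) (G(z) = z*(81 + 36*z) + z = z + z*(81 + 36*z))
65*(-149) + G(10) = 65*(-149) + 2*10*(41 + 18*10) = -9685 + 2*10*(41 + 180) = -9685 + 2*10*221 = -9685 + 4420 = -5265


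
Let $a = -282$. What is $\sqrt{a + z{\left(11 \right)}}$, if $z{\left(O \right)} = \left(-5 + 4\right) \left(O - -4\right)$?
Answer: $3 i \sqrt{33} \approx 17.234 i$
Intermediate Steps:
$z{\left(O \right)} = -4 - O$ ($z{\left(O \right)} = - (O + 4) = - (4 + O) = -4 - O$)
$\sqrt{a + z{\left(11 \right)}} = \sqrt{-282 - 15} = \sqrt{-297} = 3 i \sqrt{33}$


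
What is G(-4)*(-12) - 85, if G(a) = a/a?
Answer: -97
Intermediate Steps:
G(a) = 1
G(-4)*(-12) - 85 = 1*(-12) - 85 = -12 - 85 = -97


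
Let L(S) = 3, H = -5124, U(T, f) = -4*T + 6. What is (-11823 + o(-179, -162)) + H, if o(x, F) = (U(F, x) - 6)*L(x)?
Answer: -15003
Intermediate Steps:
U(T, f) = 6 - 4*T
o(x, F) = -12*F (o(x, F) = ((6 - 4*F) - 6)*3 = -4*F*3 = -12*F)
(-11823 + o(-179, -162)) + H = (-11823 - 12*(-162)) - 5124 = (-11823 + 1944) - 5124 = -9879 - 5124 = -15003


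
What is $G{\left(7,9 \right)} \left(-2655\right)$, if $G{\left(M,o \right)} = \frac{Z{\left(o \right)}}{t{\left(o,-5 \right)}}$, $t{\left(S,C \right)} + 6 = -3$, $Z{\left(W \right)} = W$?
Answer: $2655$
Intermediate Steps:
$t{\left(S,C \right)} = -9$ ($t{\left(S,C \right)} = -6 - 3 = -9$)
$G{\left(M,o \right)} = - \frac{o}{9}$ ($G{\left(M,o \right)} = \frac{o}{-9} = o \left(- \frac{1}{9}\right) = - \frac{o}{9}$)
$G{\left(7,9 \right)} \left(-2655\right) = \left(- \frac{1}{9}\right) 9 \left(-2655\right) = \left(-1\right) \left(-2655\right) = 2655$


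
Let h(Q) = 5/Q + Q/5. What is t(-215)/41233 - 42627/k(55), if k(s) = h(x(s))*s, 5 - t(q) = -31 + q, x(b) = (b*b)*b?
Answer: -60419847533/3511864172066 ≈ -0.017204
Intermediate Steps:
x(b) = b³ (x(b) = b²*b = b³)
h(Q) = 5/Q + Q/5 (h(Q) = 5/Q + Q*(⅕) = 5/Q + Q/5)
t(q) = 36 - q (t(q) = 5 - (-31 + q) = 5 + (31 - q) = 36 - q)
k(s) = s*(5/s³ + s³/5) (k(s) = (5/(s³) + s³/5)*s = (5/s³ + s³/5)*s = s*(5/s³ + s³/5))
t(-215)/41233 - 42627/k(55) = (36 - 1*(-215))/41233 - 42627*15125/(25 + 55⁶) = (36 + 215)*(1/41233) - 42627*15125/(25 + 27680640625) = 251*(1/41233) - 42627/((⅕)*(1/3025)*27680640650) = 251/41233 - 42627/1107225626/605 = 251/41233 - 42627*605/1107225626 = 251/41233 - 1983795/85171202 = -60419847533/3511864172066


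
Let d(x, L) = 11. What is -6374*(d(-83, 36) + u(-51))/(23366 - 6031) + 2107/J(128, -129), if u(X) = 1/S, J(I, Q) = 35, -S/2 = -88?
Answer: 85660677/1525480 ≈ 56.153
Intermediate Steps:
S = 176 (S = -2*(-88) = 176)
u(X) = 1/176
-6374*(d(-83, 36) + u(-51))/(23366 - 6031) + 2107/J(128, -129) = -6374*(11 + 1/176)/(23366 - 6031) + 2107/35 = -6374/(17335/(1937/176)) + 2107*(1/35) = -6374/(17335*(176/1937)) + 301/5 = -6374/3050960/1937 + 301/5 = -6374*1937/3050960 + 301/5 = -6173219/1525480 + 301/5 = 85660677/1525480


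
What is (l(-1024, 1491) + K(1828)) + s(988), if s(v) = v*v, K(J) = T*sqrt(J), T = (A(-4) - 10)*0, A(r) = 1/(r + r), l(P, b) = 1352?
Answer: 977496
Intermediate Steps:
A(r) = 1/(2*r)
T = 0 (T = ((1/2)/(-4) - 10)*0 = ((1/2)*(-1/4) - 10)*0 = (-1/8 - 10)*0 = -81/8*0 = 0)
K(J) = 0 (K(J) = 0*sqrt(J) = 0)
s(v) = v**2
(l(-1024, 1491) + K(1828)) + s(988) = (1352 + 0) + 988**2 = 1352 + 976144 = 977496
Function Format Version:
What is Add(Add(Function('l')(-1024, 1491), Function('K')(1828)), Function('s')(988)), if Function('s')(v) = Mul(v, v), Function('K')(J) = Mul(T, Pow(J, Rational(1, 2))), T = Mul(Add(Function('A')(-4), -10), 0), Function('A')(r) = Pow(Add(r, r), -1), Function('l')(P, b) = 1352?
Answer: 977496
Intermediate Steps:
Function('A')(r) = Mul(Rational(1, 2), Pow(r, -1)) (Function('A')(r) = Pow(Mul(2, r), -1) = Mul(Rational(1, 2), Pow(r, -1)))
T = 0 (T = Mul(Add(Mul(Rational(1, 2), Pow(-4, -1)), -10), 0) = Mul(Add(Mul(Rational(1, 2), Rational(-1, 4)), -10), 0) = Mul(Add(Rational(-1, 8), -10), 0) = Mul(Rational(-81, 8), 0) = 0)
Function('K')(J) = 0 (Function('K')(J) = Mul(0, Pow(J, Rational(1, 2))) = 0)
Function('s')(v) = Pow(v, 2)
Add(Add(Function('l')(-1024, 1491), Function('K')(1828)), Function('s')(988)) = Add(Add(1352, 0), Pow(988, 2)) = Add(1352, 976144) = 977496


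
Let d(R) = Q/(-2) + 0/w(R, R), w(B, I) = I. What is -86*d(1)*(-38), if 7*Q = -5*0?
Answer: 0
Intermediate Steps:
Q = 0 (Q = (-5*0)/7 = (⅐)*0 = 0)
d(R) = 0 (d(R) = 0/(-2) + 0/R = 0*(-½) + 0 = 0 + 0 = 0)
-86*d(1)*(-38) = -86*0*(-38) = 0*(-38) = 0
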